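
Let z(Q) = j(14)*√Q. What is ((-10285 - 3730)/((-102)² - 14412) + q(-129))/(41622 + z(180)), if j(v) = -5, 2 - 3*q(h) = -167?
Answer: 554495221/385744701504 + 399665*√5/385744701504 ≈ 0.0014398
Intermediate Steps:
q(h) = 169/3 (q(h) = ⅔ - ⅓*(-167) = ⅔ + 167/3 = 169/3)
z(Q) = -5*√Q
((-10285 - 3730)/((-102)² - 14412) + q(-129))/(41622 + z(180)) = ((-10285 - 3730)/((-102)² - 14412) + 169/3)/(41622 - 30*√5) = (-14015/(10404 - 14412) + 169/3)/(41622 - 30*√5) = (-14015/(-4008) + 169/3)/(41622 - 30*√5) = (-14015*(-1/4008) + 169/3)/(41622 - 30*√5) = (14015/4008 + 169/3)/(41622 - 30*√5) = 79933/(1336*(41622 - 30*√5))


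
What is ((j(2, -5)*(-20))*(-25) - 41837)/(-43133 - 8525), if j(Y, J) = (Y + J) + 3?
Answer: 1819/2246 ≈ 0.80988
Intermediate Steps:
j(Y, J) = 3 + J + Y (j(Y, J) = (J + Y) + 3 = 3 + J + Y)
((j(2, -5)*(-20))*(-25) - 41837)/(-43133 - 8525) = (((3 - 5 + 2)*(-20))*(-25) - 41837)/(-43133 - 8525) = ((0*(-20))*(-25) - 41837)/(-51658) = (0*(-25) - 41837)*(-1/51658) = (0 - 41837)*(-1/51658) = -41837*(-1/51658) = 1819/2246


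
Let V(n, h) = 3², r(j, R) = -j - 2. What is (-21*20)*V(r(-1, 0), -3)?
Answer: -3780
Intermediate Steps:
r(j, R) = -2 - j
V(n, h) = 9
(-21*20)*V(r(-1, 0), -3) = -21*20*9 = -420*9 = -3780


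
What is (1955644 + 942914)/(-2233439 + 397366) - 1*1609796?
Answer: -2955705869666/1836073 ≈ -1.6098e+6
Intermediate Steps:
(1955644 + 942914)/(-2233439 + 397366) - 1*1609796 = 2898558/(-1836073) - 1609796 = 2898558*(-1/1836073) - 1609796 = -2898558/1836073 - 1609796 = -2955705869666/1836073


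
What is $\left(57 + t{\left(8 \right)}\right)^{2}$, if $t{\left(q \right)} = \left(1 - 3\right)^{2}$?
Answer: $3721$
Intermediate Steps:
$t{\left(q \right)} = 4$ ($t{\left(q \right)} = \left(-2\right)^{2} = 4$)
$\left(57 + t{\left(8 \right)}\right)^{2} = \left(57 + 4\right)^{2} = 61^{2} = 3721$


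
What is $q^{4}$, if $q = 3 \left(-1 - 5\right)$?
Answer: $104976$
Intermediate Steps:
$q = -18$ ($q = 3 \left(-6\right) = -18$)
$q^{4} = \left(-18\right)^{4} = 104976$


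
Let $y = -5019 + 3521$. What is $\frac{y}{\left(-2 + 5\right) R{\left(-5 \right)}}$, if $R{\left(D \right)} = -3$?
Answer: $\frac{1498}{9} \approx 166.44$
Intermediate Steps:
$y = -1498$
$\frac{y}{\left(-2 + 5\right) R{\left(-5 \right)}} = \frac{1}{\left(-2 + 5\right) \left(-3\right)} \left(-1498\right) = \frac{1}{3 \left(-3\right)} \left(-1498\right) = \frac{1}{-9} \left(-1498\right) = \left(- \frac{1}{9}\right) \left(-1498\right) = \frac{1498}{9}$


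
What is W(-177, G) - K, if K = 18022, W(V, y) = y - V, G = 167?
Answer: -17678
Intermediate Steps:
W(-177, G) - K = (167 - 1*(-177)) - 1*18022 = (167 + 177) - 18022 = 344 - 18022 = -17678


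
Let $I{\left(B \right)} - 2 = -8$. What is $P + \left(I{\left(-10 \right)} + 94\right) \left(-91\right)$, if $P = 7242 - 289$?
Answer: $-1055$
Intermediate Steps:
$I{\left(B \right)} = -6$ ($I{\left(B \right)} = 2 - 8 = -6$)
$P = 6953$
$P + \left(I{\left(-10 \right)} + 94\right) \left(-91\right) = 6953 + \left(-6 + 94\right) \left(-91\right) = 6953 + 88 \left(-91\right) = 6953 - 8008 = -1055$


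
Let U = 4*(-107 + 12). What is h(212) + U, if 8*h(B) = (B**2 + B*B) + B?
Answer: 21765/2 ≈ 10883.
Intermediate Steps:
h(B) = B**2/4 + B/8 (h(B) = ((B**2 + B*B) + B)/8 = ((B**2 + B**2) + B)/8 = (2*B**2 + B)/8 = (B + 2*B**2)/8 = B**2/4 + B/8)
U = -380 (U = 4*(-95) = -380)
h(212) + U = (1/8)*212*(1 + 2*212) - 380 = (1/8)*212*(1 + 424) - 380 = (1/8)*212*425 - 380 = 22525/2 - 380 = 21765/2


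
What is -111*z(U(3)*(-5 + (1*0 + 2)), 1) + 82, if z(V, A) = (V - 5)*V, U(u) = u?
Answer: -13904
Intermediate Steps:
z(V, A) = V*(-5 + V) (z(V, A) = (-5 + V)*V = V*(-5 + V))
-111*z(U(3)*(-5 + (1*0 + 2)), 1) + 82 = -111*3*(-5 + (1*0 + 2))*(-5 + 3*(-5 + (1*0 + 2))) + 82 = -111*3*(-5 + (0 + 2))*(-5 + 3*(-5 + (0 + 2))) + 82 = -111*3*(-5 + 2)*(-5 + 3*(-5 + 2)) + 82 = -111*3*(-3)*(-5 + 3*(-3)) + 82 = -(-999)*(-5 - 9) + 82 = -(-999)*(-14) + 82 = -111*126 + 82 = -13986 + 82 = -13904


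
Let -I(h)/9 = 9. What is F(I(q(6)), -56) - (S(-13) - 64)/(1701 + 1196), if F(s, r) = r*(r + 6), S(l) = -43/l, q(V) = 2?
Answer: 105451589/37661 ≈ 2800.0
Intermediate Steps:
I(h) = -81 (I(h) = -9*9 = -81)
F(s, r) = r*(6 + r)
F(I(q(6)), -56) - (S(-13) - 64)/(1701 + 1196) = -56*(6 - 56) - (-43/(-13) - 64)/(1701 + 1196) = -56*(-50) - (-43*(-1/13) - 64)/2897 = 2800 - (43/13 - 64)/2897 = 2800 - (-789)/(13*2897) = 2800 - 1*(-789/37661) = 2800 + 789/37661 = 105451589/37661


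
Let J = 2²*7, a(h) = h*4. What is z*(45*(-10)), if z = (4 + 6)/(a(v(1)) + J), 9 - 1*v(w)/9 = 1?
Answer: -1125/79 ≈ -14.241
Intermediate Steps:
v(w) = 72 (v(w) = 81 - 9*1 = 81 - 9 = 72)
a(h) = 4*h
J = 28 (J = 4*7 = 28)
z = 5/158 (z = (4 + 6)/(4*72 + 28) = 10/(288 + 28) = 10/316 = 10*(1/316) = 5/158 ≈ 0.031646)
z*(45*(-10)) = 5*(45*(-10))/158 = (5/158)*(-450) = -1125/79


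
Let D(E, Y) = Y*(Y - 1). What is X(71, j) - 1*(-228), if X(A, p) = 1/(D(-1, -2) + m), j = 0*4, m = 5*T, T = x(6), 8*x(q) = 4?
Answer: 3878/17 ≈ 228.12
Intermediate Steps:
x(q) = 1/2 (x(q) = (1/8)*4 = 1/2)
T = 1/2 ≈ 0.50000
D(E, Y) = Y*(-1 + Y)
m = 5/2 (m = 5*(1/2) = 5/2 ≈ 2.5000)
j = 0
X(A, p) = 2/17 (X(A, p) = 1/(-2*(-1 - 2) + 5/2) = 1/(-2*(-3) + 5/2) = 1/(6 + 5/2) = 1/(17/2) = 2/17)
X(71, j) - 1*(-228) = 2/17 - 1*(-228) = 2/17 + 228 = 3878/17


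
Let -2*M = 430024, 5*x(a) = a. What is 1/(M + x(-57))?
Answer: -5/1075117 ≈ -4.6507e-6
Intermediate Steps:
x(a) = a/5
M = -215012 (M = -½*430024 = -215012)
1/(M + x(-57)) = 1/(-215012 + (⅕)*(-57)) = 1/(-215012 - 57/5) = 1/(-1075117/5) = -5/1075117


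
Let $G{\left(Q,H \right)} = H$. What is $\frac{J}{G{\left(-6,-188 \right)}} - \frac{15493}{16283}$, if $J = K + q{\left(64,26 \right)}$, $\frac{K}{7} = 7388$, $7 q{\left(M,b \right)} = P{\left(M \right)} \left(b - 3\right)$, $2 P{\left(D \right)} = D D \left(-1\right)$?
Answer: $- \frac{1287008938}{5357107} \approx -240.24$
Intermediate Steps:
$P{\left(D \right)} = - \frac{D^{2}}{2}$ ($P{\left(D \right)} = \frac{D D \left(-1\right)}{2} = \frac{D^{2} \left(-1\right)}{2} = \frac{\left(-1\right) D^{2}}{2} = - \frac{D^{2}}{2}$)
$q{\left(M,b \right)} = - \frac{M^{2} \left(-3 + b\right)}{14}$ ($q{\left(M,b \right)} = \frac{- \frac{M^{2}}{2} \left(b - 3\right)}{7} = \frac{- \frac{M^{2}}{2} \left(-3 + b\right)}{7} = \frac{\left(- \frac{1}{2}\right) M^{2} \left(-3 + b\right)}{7} = - \frac{M^{2} \left(-3 + b\right)}{14}$)
$K = 51716$ ($K = 7 \cdot 7388 = 51716$)
$J = \frac{314908}{7}$ ($J = 51716 + \frac{64^{2} \left(3 - 26\right)}{14} = 51716 + \frac{1}{14} \cdot 4096 \left(3 - 26\right) = 51716 + \frac{1}{14} \cdot 4096 \left(-23\right) = 51716 - \frac{47104}{7} = \frac{314908}{7} \approx 44987.0$)
$\frac{J}{G{\left(-6,-188 \right)}} - \frac{15493}{16283} = \frac{314908}{7 \left(-188\right)} - \frac{15493}{16283} = \frac{314908}{7} \left(- \frac{1}{188}\right) - \frac{15493}{16283} = - \frac{78727}{329} - \frac{15493}{16283} = - \frac{1287008938}{5357107}$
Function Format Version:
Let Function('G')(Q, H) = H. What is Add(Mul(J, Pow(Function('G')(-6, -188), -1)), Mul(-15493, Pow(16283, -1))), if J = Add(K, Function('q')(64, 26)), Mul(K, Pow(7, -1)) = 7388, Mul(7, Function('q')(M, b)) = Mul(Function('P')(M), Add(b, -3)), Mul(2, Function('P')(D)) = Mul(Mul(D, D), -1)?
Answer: Rational(-1287008938, 5357107) ≈ -240.24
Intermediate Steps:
Function('P')(D) = Mul(Rational(-1, 2), Pow(D, 2)) (Function('P')(D) = Mul(Rational(1, 2), Mul(Mul(D, D), -1)) = Mul(Rational(1, 2), Mul(Pow(D, 2), -1)) = Mul(Rational(1, 2), Mul(-1, Pow(D, 2))) = Mul(Rational(-1, 2), Pow(D, 2)))
Function('q')(M, b) = Mul(Rational(-1, 14), Pow(M, 2), Add(-3, b)) (Function('q')(M, b) = Mul(Rational(1, 7), Mul(Mul(Rational(-1, 2), Pow(M, 2)), Add(b, -3))) = Mul(Rational(1, 7), Mul(Mul(Rational(-1, 2), Pow(M, 2)), Add(-3, b))) = Mul(Rational(1, 7), Mul(Rational(-1, 2), Pow(M, 2), Add(-3, b))) = Mul(Rational(-1, 14), Pow(M, 2), Add(-3, b)))
K = 51716 (K = Mul(7, 7388) = 51716)
J = Rational(314908, 7) (J = Add(51716, Mul(Rational(1, 14), Pow(64, 2), Add(3, Mul(-1, 26)))) = Add(51716, Mul(Rational(1, 14), 4096, Add(3, -26))) = Add(51716, Mul(Rational(1, 14), 4096, -23)) = Add(51716, Rational(-47104, 7)) = Rational(314908, 7) ≈ 44987.)
Add(Mul(J, Pow(Function('G')(-6, -188), -1)), Mul(-15493, Pow(16283, -1))) = Add(Mul(Rational(314908, 7), Pow(-188, -1)), Mul(-15493, Pow(16283, -1))) = Add(Mul(Rational(314908, 7), Rational(-1, 188)), Mul(-15493, Rational(1, 16283))) = Add(Rational(-78727, 329), Rational(-15493, 16283)) = Rational(-1287008938, 5357107)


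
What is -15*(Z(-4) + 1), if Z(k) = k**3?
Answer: 945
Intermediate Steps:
-15*(Z(-4) + 1) = -15*((-4)**3 + 1) = -15*(-64 + 1) = -15*(-63) = 945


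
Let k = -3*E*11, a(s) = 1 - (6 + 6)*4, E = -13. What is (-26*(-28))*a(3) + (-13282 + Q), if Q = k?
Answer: -47069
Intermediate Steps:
a(s) = -47 (a(s) = 1 - 12*4 = 1 - 1*48 = 1 - 48 = -47)
k = 429 (k = -3*(-13)*11 = 39*11 = 429)
Q = 429
(-26*(-28))*a(3) + (-13282 + Q) = -26*(-28)*(-47) + (-13282 + 429) = 728*(-47) - 12853 = -34216 - 12853 = -47069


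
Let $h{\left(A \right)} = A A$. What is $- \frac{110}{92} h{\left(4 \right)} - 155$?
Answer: $- \frac{4005}{23} \approx -174.13$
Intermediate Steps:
$h{\left(A \right)} = A^{2}$
$- \frac{110}{92} h{\left(4 \right)} - 155 = - \frac{110}{92} \cdot 4^{2} - 155 = \left(-110\right) \frac{1}{92} \cdot 16 - 155 = \left(- \frac{55}{46}\right) 16 - 155 = - \frac{440}{23} - 155 = - \frac{4005}{23}$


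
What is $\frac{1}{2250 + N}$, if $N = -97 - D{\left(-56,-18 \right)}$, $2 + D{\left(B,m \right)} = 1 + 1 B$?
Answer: $\frac{1}{2210} \approx 0.00045249$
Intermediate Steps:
$D{\left(B,m \right)} = -1 + B$ ($D{\left(B,m \right)} = -2 + \left(1 + 1 B\right) = -2 + \left(1 + B\right) = -1 + B$)
$N = -40$ ($N = -97 - \left(-1 - 56\right) = -97 - -57 = -97 + 57 = -40$)
$\frac{1}{2250 + N} = \frac{1}{2250 - 40} = \frac{1}{2210}$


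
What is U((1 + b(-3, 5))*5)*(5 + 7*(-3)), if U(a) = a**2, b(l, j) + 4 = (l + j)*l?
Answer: -32400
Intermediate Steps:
b(l, j) = -4 + l*(j + l) (b(l, j) = -4 + (l + j)*l = -4 + (j + l)*l = -4 + l*(j + l))
U((1 + b(-3, 5))*5)*(5 + 7*(-3)) = ((1 + (-4 + (-3)**2 + 5*(-3)))*5)**2*(5 + 7*(-3)) = ((1 + (-4 + 9 - 15))*5)**2*(5 - 21) = ((1 - 10)*5)**2*(-16) = (-9*5)**2*(-16) = (-45)**2*(-16) = 2025*(-16) = -32400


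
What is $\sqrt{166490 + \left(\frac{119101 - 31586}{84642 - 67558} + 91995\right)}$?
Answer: $\frac{3 \sqrt{2095658809345}}{8542} \approx 508.42$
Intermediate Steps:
$\sqrt{166490 + \left(\frac{119101 - 31586}{84642 - 67558} + 91995\right)} = \sqrt{166490 + \left(\frac{87515}{84642 - 67558} + 91995\right)} = \sqrt{166490 + \left(\frac{87515}{17084} + 91995\right)} = \sqrt{166490 + \frac{1571730095}{17084}} = \sqrt{\frac{4416045255}{17084}} = \frac{3 \sqrt{2095658809345}}{8542}$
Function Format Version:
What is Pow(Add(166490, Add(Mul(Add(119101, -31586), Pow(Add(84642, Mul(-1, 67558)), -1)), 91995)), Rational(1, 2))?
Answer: Mul(Rational(3, 8542), Pow(2095658809345, Rational(1, 2))) ≈ 508.42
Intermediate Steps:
Pow(Add(166490, Add(Mul(Add(119101, -31586), Pow(Add(84642, Mul(-1, 67558)), -1)), 91995)), Rational(1, 2)) = Pow(Add(166490, Add(Mul(87515, Pow(Add(84642, -67558), -1)), 91995)), Rational(1, 2)) = Pow(Add(166490, Add(Mul(87515, Pow(17084, -1)), 91995)), Rational(1, 2)) = Pow(Add(166490, Add(Mul(87515, Rational(1, 17084)), 91995)), Rational(1, 2)) = Pow(Add(166490, Add(Rational(87515, 17084), 91995)), Rational(1, 2)) = Pow(Add(166490, Rational(1571730095, 17084)), Rational(1, 2)) = Pow(Rational(4416045255, 17084), Rational(1, 2)) = Mul(Rational(3, 8542), Pow(2095658809345, Rational(1, 2)))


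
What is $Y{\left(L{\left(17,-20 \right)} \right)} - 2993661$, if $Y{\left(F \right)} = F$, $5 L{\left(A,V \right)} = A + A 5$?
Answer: $- \frac{14968203}{5} \approx -2.9936 \cdot 10^{6}$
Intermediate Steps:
$L{\left(A,V \right)} = \frac{6 A}{5}$ ($L{\left(A,V \right)} = \frac{A + A 5}{5} = \frac{A + 5 A}{5} = \frac{6 A}{5}$)
$Y{\left(L{\left(17,-20 \right)} \right)} - 2993661 = \frac{6}{5} \cdot 17 - 2993661 = \frac{102}{5} - 2993661 = - \frac{14968203}{5}$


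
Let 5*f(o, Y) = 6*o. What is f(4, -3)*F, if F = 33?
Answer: 792/5 ≈ 158.40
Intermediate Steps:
f(o, Y) = 6*o/5 (f(o, Y) = (6*o)/5 = 6*o/5)
f(4, -3)*F = ((6/5)*4)*33 = (24/5)*33 = 792/5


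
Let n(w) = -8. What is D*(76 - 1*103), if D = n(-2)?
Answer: 216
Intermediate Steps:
D = -8
D*(76 - 1*103) = -8*(76 - 1*103) = -8*(76 - 103) = -8*(-27) = 216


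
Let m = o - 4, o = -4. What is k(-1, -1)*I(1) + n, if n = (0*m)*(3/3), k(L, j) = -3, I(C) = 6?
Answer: -18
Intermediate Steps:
m = -8 (m = -4 - 4 = -8)
n = 0 (n = (0*(-8))*(3/3) = 0*(3*(⅓)) = 0*1 = 0)
k(-1, -1)*I(1) + n = -3*6 + 0 = -18 + 0 = -18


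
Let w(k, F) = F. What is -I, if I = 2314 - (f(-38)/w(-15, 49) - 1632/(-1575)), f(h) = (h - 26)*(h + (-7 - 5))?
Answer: -8260142/3675 ≈ -2247.7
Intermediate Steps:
f(h) = (-26 + h)*(-12 + h) (f(h) = (-26 + h)*(h - 12) = (-26 + h)*(-12 + h))
I = 8260142/3675 (I = 2314 - ((312 + (-38)² - 38*(-38))/49 - 1632/(-1575)) = 2314 - ((312 + 1444 + 1444)*(1/49) - 1632*(-1/1575)) = 2314 - (3200*(1/49) + 544/525) = 2314 - (3200/49 + 544/525) = 2314 - 1*243808/3675 = 2314 - 243808/3675 = 8260142/3675 ≈ 2247.7)
-I = -1*8260142/3675 = -8260142/3675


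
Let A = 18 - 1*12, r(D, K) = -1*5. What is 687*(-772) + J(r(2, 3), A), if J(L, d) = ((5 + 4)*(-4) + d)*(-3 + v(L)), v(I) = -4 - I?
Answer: -530304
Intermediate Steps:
r(D, K) = -5
A = 6 (A = 18 - 12 = 6)
J(L, d) = (-36 + d)*(-7 - L) (J(L, d) = ((5 + 4)*(-4) + d)*(-3 + (-4 - L)) = (9*(-4) + d)*(-7 - L) = (-36 + d)*(-7 - L))
687*(-772) + J(r(2, 3), A) = 687*(-772) + (252 - 7*6 + 36*(-5) - 1*(-5)*6) = -530364 + (252 - 42 - 180 + 30) = -530364 + 60 = -530304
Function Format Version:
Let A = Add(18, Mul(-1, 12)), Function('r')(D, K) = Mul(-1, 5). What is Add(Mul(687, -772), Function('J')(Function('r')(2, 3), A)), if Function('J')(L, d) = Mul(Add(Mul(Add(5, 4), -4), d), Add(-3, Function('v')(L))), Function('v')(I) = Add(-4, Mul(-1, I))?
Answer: -530304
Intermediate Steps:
Function('r')(D, K) = -5
A = 6 (A = Add(18, -12) = 6)
Function('J')(L, d) = Mul(Add(-36, d), Add(-7, Mul(-1, L))) (Function('J')(L, d) = Mul(Add(Mul(Add(5, 4), -4), d), Add(-3, Add(-4, Mul(-1, L)))) = Mul(Add(Mul(9, -4), d), Add(-7, Mul(-1, L))) = Mul(Add(-36, d), Add(-7, Mul(-1, L))))
Add(Mul(687, -772), Function('J')(Function('r')(2, 3), A)) = Add(Mul(687, -772), Add(252, Mul(-7, 6), Mul(36, -5), Mul(-1, -5, 6))) = Add(-530364, Add(252, -42, -180, 30)) = Add(-530364, 60) = -530304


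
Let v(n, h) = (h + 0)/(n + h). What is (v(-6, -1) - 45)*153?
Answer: -48042/7 ≈ -6863.1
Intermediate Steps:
v(n, h) = h/(h + n)
(v(-6, -1) - 45)*153 = (-1/(-1 - 6) - 45)*153 = (-1/(-7) - 45)*153 = (-1*(-⅐) - 45)*153 = (⅐ - 45)*153 = -314/7*153 = -48042/7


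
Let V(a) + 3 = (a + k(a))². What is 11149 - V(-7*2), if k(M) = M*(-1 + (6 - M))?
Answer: -67248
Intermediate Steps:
k(M) = M*(5 - M)
V(a) = -3 + (a + a*(5 - a))²
11149 - V(-7*2) = 11149 - (-3 + (-7*2)²*(-6 - 7*2)²) = 11149 - (-3 + (-14)²*(-6 - 14)²) = 11149 - (-3 + 196*(-20)²) = 11149 - (-3 + 196*400) = 11149 - (-3 + 78400) = 11149 - 1*78397 = 11149 - 78397 = -67248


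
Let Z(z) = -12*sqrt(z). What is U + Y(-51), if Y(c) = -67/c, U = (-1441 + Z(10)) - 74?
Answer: -77198/51 - 12*sqrt(10) ≈ -1551.6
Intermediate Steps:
U = -1515 - 12*sqrt(10) (U = (-1441 - 12*sqrt(10)) - 74 = -1515 - 12*sqrt(10) ≈ -1552.9)
U + Y(-51) = (-1515 - 12*sqrt(10)) - 67/(-51) = (-1515 - 12*sqrt(10)) - 67*(-1/51) = (-1515 - 12*sqrt(10)) + 67/51 = -77198/51 - 12*sqrt(10)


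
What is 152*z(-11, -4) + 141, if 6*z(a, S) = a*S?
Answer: 3767/3 ≈ 1255.7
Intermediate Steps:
z(a, S) = S*a/6 (z(a, S) = (a*S)/6 = (S*a)/6 = S*a/6)
152*z(-11, -4) + 141 = 152*((⅙)*(-4)*(-11)) + 141 = 152*(22/3) + 141 = 3344/3 + 141 = 3767/3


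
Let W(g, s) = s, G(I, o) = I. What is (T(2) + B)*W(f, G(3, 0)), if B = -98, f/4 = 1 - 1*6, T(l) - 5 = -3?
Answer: -288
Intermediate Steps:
T(l) = 2 (T(l) = 5 - 3 = 2)
f = -20 (f = 4*(1 - 1*6) = 4*(1 - 6) = 4*(-5) = -20)
(T(2) + B)*W(f, G(3, 0)) = (2 - 98)*3 = -96*3 = -288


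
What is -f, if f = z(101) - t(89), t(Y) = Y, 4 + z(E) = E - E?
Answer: 93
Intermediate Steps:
z(E) = -4 (z(E) = -4 + (E - E) = -4 + 0 = -4)
f = -93 (f = -4 - 1*89 = -4 - 89 = -93)
-f = -1*(-93) = 93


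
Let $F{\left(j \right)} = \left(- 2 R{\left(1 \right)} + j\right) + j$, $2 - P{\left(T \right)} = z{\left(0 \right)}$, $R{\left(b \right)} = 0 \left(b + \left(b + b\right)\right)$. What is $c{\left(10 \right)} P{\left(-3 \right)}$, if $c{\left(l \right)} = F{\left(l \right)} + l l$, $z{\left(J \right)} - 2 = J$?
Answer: $0$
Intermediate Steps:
$z{\left(J \right)} = 2 + J$
$R{\left(b \right)} = 0$ ($R{\left(b \right)} = 0 \left(b + 2 b\right) = 0 \cdot 3 b = 0$)
$P{\left(T \right)} = 0$ ($P{\left(T \right)} = 2 - \left(2 + 0\right) = 2 - 2 = 0$)
$F{\left(j \right)} = 2 j$ ($F{\left(j \right)} = \left(\left(-2\right) 0 + j\right) + j = \left(0 + j\right) + j = j + j = 2 j$)
$c{\left(l \right)} = l^{2} + 2 l$ ($c{\left(l \right)} = 2 l + l l = 2 l + l^{2} = l^{2} + 2 l$)
$c{\left(10 \right)} P{\left(-3 \right)} = 10 \left(2 + 10\right) 0 = 10 \cdot 12 \cdot 0 = 120 \cdot 0 = 0$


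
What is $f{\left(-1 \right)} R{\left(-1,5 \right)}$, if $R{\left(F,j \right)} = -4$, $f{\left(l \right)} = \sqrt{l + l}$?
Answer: $- 4 i \sqrt{2} \approx - 5.6569 i$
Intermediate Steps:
$f{\left(l \right)} = \sqrt{2} \sqrt{l}$ ($f{\left(l \right)} = \sqrt{2 l} = \sqrt{2} \sqrt{l}$)
$f{\left(-1 \right)} R{\left(-1,5 \right)} = \sqrt{2} \sqrt{-1} \left(-4\right) = \sqrt{2} i \left(-4\right) = i \sqrt{2} \left(-4\right) = - 4 i \sqrt{2}$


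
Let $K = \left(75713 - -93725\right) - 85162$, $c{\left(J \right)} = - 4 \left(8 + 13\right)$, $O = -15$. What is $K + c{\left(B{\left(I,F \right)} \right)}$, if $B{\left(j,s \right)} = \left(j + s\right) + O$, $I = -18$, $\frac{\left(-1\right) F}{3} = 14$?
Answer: $84192$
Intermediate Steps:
$F = -42$ ($F = \left(-3\right) 14 = -42$)
$B{\left(j,s \right)} = -15 + j + s$ ($B{\left(j,s \right)} = \left(j + s\right) - 15 = -15 + j + s$)
$c{\left(J \right)} = -84$ ($c{\left(J \right)} = \left(-4\right) 21 = -84$)
$K = 84276$ ($K = \left(75713 + 93725\right) - 85162 = 169438 - 85162 = 84276$)
$K + c{\left(B{\left(I,F \right)} \right)} = 84276 - 84 = 84192$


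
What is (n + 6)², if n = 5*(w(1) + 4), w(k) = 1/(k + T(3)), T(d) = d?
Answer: 11881/16 ≈ 742.56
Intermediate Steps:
w(k) = 1/(3 + k) (w(k) = 1/(k + 3) = 1/(3 + k))
n = 85/4 (n = 5*(1/(3 + 1) + 4) = 5*(1/4 + 4) = 5*(¼ + 4) = 5*(17/4) = 85/4 ≈ 21.250)
(n + 6)² = (85/4 + 6)² = (109/4)² = 11881/16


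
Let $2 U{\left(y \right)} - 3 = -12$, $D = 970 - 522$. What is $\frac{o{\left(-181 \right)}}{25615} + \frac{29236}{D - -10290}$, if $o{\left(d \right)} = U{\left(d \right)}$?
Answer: $\frac{748831819}{275053870} \approx 2.7225$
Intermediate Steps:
$D = 448$
$U{\left(y \right)} = - \frac{9}{2}$ ($U{\left(y \right)} = \frac{3}{2} + \frac{1}{2} \left(-12\right) = \frac{3}{2} - 6 = - \frac{9}{2}$)
$o{\left(d \right)} = - \frac{9}{2}$
$\frac{o{\left(-181 \right)}}{25615} + \frac{29236}{D - -10290} = - \frac{9}{2 \cdot 25615} + \frac{29236}{448 - -10290} = \left(- \frac{9}{2}\right) \frac{1}{25615} + \frac{29236}{448 + 10290} = - \frac{9}{51230} + \frac{29236}{10738} = - \frac{9}{51230} + 29236 \cdot \frac{1}{10738} = - \frac{9}{51230} + \frac{14618}{5369} = \frac{748831819}{275053870}$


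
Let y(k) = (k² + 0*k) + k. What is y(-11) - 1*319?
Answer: -209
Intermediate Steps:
y(k) = k + k² (y(k) = (k² + 0) + k = k² + k = k + k²)
y(-11) - 1*319 = -11*(1 - 11) - 1*319 = -11*(-10) - 319 = 110 - 319 = -209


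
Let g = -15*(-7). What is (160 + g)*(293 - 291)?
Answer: 530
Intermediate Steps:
g = 105
(160 + g)*(293 - 291) = (160 + 105)*(293 - 291) = 265*2 = 530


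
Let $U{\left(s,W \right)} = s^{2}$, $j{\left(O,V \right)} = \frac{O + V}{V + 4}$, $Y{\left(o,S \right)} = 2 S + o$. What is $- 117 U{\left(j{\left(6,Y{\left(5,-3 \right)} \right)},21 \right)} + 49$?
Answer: $-276$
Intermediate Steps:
$Y{\left(o,S \right)} = o + 2 S$
$j{\left(O,V \right)} = \frac{O + V}{4 + V}$
$- 117 U{\left(j{\left(6,Y{\left(5,-3 \right)} \right)},21 \right)} + 49 = - 117 \left(\frac{6 + \left(5 + 2 \left(-3\right)\right)}{4 + \left(5 + 2 \left(-3\right)\right)}\right)^{2} + 49 = - 117 \left(\frac{6 + \left(5 - 6\right)}{4 + \left(5 - 6\right)}\right)^{2} + 49 = - 117 \left(\frac{6 - 1}{4 - 1}\right)^{2} + 49 = - 117 \left(\frac{1}{3} \cdot 5\right)^{2} + 49 = - 117 \left(\frac{5}{3}\right)^{2} + 49 = \left(-117\right) \frac{25}{9} + 49 = -325 + 49 = -276$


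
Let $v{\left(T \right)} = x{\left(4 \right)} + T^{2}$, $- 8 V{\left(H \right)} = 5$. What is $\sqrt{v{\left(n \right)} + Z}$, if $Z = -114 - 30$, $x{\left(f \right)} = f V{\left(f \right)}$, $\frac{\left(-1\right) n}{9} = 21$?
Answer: $\frac{13 \sqrt{842}}{2} \approx 188.61$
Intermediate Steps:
$n = -189$ ($n = \left(-9\right) 21 = -189$)
$V{\left(H \right)} = - \frac{5}{8}$ ($V{\left(H \right)} = \left(- \frac{1}{8}\right) 5 = - \frac{5}{8}$)
$x{\left(f \right)} = - \frac{5 f}{8}$ ($x{\left(f \right)} = f \left(- \frac{5}{8}\right) = - \frac{5 f}{8}$)
$Z = -144$ ($Z = -114 - 30 = -144$)
$v{\left(T \right)} = - \frac{5}{2} + T^{2}$ ($v{\left(T \right)} = \left(- \frac{5}{8}\right) 4 + T^{2} = - \frac{5}{2} + T^{2}$)
$\sqrt{v{\left(n \right)} + Z} = \sqrt{\left(- \frac{5}{2} + \left(-189\right)^{2}\right) - 144} = \sqrt{\left(- \frac{5}{2} + 35721\right) - 144} = \sqrt{\frac{71437}{2} - 144} = \sqrt{\frac{71149}{2}} = \frac{13 \sqrt{842}}{2}$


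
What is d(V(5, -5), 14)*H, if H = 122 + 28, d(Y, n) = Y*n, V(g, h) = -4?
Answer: -8400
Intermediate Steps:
H = 150
d(V(5, -5), 14)*H = -4*14*150 = -56*150 = -8400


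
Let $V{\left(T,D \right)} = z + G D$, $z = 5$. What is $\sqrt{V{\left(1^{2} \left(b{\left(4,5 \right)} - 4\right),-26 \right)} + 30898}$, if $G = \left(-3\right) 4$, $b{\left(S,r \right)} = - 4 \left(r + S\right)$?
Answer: $\sqrt{31215} \approx 176.68$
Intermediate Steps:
$b{\left(S,r \right)} = - 4 S - 4 r$ ($b{\left(S,r \right)} = - 4 \left(S + r\right) = - 4 S - 4 r$)
$G = -12$
$V{\left(T,D \right)} = 5 - 12 D$
$\sqrt{V{\left(1^{2} \left(b{\left(4,5 \right)} - 4\right),-26 \right)} + 30898} = \sqrt{\left(5 - -312\right) + 30898} = \sqrt{\left(5 + 312\right) + 30898} = \sqrt{317 + 30898} = \sqrt{31215}$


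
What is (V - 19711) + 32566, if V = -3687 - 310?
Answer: 8858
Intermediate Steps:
V = -3997
(V - 19711) + 32566 = (-3997 - 19711) + 32566 = -23708 + 32566 = 8858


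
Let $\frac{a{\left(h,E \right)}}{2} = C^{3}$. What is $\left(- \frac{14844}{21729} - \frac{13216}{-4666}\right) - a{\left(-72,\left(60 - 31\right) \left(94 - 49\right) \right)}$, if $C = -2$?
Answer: $\frac{306684764}{16897919} \approx 18.149$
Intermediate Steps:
$a{\left(h,E \right)} = -16$ ($a{\left(h,E \right)} = 2 \left(-2\right)^{3} = 2 \left(-8\right) = -16$)
$\left(- \frac{14844}{21729} - \frac{13216}{-4666}\right) - a{\left(-72,\left(60 - 31\right) \left(94 - 49\right) \right)} = \left(- \frac{14844}{21729} - \frac{13216}{-4666}\right) - -16 = \left(\left(-14844\right) \frac{1}{21729} - - \frac{6608}{2333}\right) + 16 = \left(- \frac{4948}{7243} + \frac{6608}{2333}\right) + 16 = \frac{36318060}{16897919} + 16 = \frac{306684764}{16897919}$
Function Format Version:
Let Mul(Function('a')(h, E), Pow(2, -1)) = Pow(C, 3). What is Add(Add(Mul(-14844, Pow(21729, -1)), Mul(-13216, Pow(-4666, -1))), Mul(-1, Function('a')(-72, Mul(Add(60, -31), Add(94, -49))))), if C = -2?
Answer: Rational(306684764, 16897919) ≈ 18.149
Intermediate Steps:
Function('a')(h, E) = -16 (Function('a')(h, E) = Mul(2, Pow(-2, 3)) = Mul(2, -8) = -16)
Add(Add(Mul(-14844, Pow(21729, -1)), Mul(-13216, Pow(-4666, -1))), Mul(-1, Function('a')(-72, Mul(Add(60, -31), Add(94, -49))))) = Add(Add(Mul(-14844, Pow(21729, -1)), Mul(-13216, Pow(-4666, -1))), Mul(-1, -16)) = Add(Add(Mul(-14844, Rational(1, 21729)), Mul(-13216, Rational(-1, 4666))), 16) = Add(Add(Rational(-4948, 7243), Rational(6608, 2333)), 16) = Add(Rational(36318060, 16897919), 16) = Rational(306684764, 16897919)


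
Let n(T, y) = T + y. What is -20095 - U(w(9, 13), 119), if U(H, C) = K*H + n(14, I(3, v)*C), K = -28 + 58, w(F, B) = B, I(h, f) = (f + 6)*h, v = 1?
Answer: -22998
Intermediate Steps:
I(h, f) = h*(6 + f) (I(h, f) = (6 + f)*h = h*(6 + f))
K = 30
U(H, C) = 14 + 21*C + 30*H (U(H, C) = 30*H + (14 + (3*(6 + 1))*C) = 30*H + (14 + (3*7)*C) = 30*H + (14 + 21*C) = 14 + 21*C + 30*H)
-20095 - U(w(9, 13), 119) = -20095 - (14 + 21*119 + 30*13) = -20095 - (14 + 2499 + 390) = -20095 - 1*2903 = -20095 - 2903 = -22998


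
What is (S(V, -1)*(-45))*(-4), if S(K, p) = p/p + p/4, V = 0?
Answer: 135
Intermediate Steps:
S(K, p) = 1 + p/4 (S(K, p) = 1 + p*(1/4) = 1 + p/4)
(S(V, -1)*(-45))*(-4) = ((1 + (1/4)*(-1))*(-45))*(-4) = ((1 - 1/4)*(-45))*(-4) = ((3/4)*(-45))*(-4) = -135/4*(-4) = 135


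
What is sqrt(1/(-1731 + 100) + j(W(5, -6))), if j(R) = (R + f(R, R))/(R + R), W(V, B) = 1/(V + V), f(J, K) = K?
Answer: sqrt(2658530)/1631 ≈ 0.99969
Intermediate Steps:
W(V, B) = 1/(2*V)
j(R) = 1 (j(R) = (R + R)/(R + R) = (2*R)/((2*R)) = (2*R)*(1/(2*R)) = 1)
sqrt(1/(-1731 + 100) + j(W(5, -6))) = sqrt(1/(-1731 + 100) + 1) = sqrt(1/(-1631) + 1) = sqrt(-1/1631 + 1) = sqrt(1630/1631) = sqrt(2658530)/1631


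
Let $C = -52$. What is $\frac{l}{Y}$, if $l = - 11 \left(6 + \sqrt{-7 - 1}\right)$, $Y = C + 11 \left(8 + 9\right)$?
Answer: $- \frac{22}{45} - \frac{22 i \sqrt{2}}{135} \approx -0.48889 - 0.23046 i$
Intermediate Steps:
$Y = 135$ ($Y = -52 + 11 \left(8 + 9\right) = -52 + 11 \cdot 17 = -52 + 187 = 135$)
$l = -66 - 22 i \sqrt{2}$ ($l = - 11 \left(6 + \sqrt{-8}\right) = - 11 \left(6 + 2 i \sqrt{2}\right) = -66 - 22 i \sqrt{2} \approx -66.0 - 31.113 i$)
$\frac{l}{Y} = \frac{-66 - 22 i \sqrt{2}}{135} = \left(-66 - 22 i \sqrt{2}\right) \frac{1}{135} = - \frac{22}{45} - \frac{22 i \sqrt{2}}{135}$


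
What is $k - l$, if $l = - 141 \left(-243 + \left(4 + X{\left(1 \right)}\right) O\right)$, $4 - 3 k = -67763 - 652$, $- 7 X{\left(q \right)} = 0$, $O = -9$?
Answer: $- \frac{49598}{3} \approx -16533.0$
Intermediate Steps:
$X{\left(q \right)} = 0$ ($X{\left(q \right)} = \left(- \frac{1}{7}\right) 0 = 0$)
$k = \frac{68419}{3}$ ($k = \frac{4}{3} - \frac{-67763 - 652}{3} = \frac{4}{3} - -22805 = \frac{4}{3} + 22805 = \frac{68419}{3} \approx 22806.0$)
$l = 39339$ ($l = - 141 \left(-243 + \left(4 + 0\right) \left(-9\right)\right) = - 141 \left(-243 + 4 \left(-9\right)\right) = - 141 \left(-243 - 36\right) = \left(-141\right) \left(-279\right) = 39339$)
$k - l = \frac{68419}{3} - 39339 = - \frac{49598}{3}$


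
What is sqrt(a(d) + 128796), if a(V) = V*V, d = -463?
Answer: sqrt(343165) ≈ 585.80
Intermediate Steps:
a(V) = V**2
sqrt(a(d) + 128796) = sqrt((-463)**2 + 128796) = sqrt(214369 + 128796) = sqrt(343165)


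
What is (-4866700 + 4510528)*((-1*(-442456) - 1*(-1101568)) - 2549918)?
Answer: 358271277768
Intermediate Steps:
(-4866700 + 4510528)*((-1*(-442456) - 1*(-1101568)) - 2549918) = -356172*((442456 + 1101568) - 2549918) = -356172*(1544024 - 2549918) = -356172*(-1005894) = 358271277768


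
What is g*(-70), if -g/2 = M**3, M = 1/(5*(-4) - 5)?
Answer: -28/3125 ≈ -0.0089600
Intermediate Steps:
M = -1/25 (M = 1/(-20 - 5) = 1/(-25) = -1/25 ≈ -0.040000)
g = 2/15625 (g = -2*(-1/25)**3 = -2*(-1/15625) = 2/15625 ≈ 0.00012800)
g*(-70) = (2/15625)*(-70) = -28/3125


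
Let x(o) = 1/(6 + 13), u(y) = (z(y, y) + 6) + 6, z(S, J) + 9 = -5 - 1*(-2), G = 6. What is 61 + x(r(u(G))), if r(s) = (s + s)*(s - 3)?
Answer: 1160/19 ≈ 61.053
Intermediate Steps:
z(S, J) = -12 (z(S, J) = -9 + (-5 - 1*(-2)) = -9 + (-5 + 2) = -9 - 3 = -12)
u(y) = 0 (u(y) = (-12 + 6) + 6 = -6 + 6 = 0)
r(s) = 2*s*(-3 + s) (r(s) = (2*s)*(-3 + s) = 2*s*(-3 + s))
x(o) = 1/19
61 + x(r(u(G))) = 61 + 1/19 = 1160/19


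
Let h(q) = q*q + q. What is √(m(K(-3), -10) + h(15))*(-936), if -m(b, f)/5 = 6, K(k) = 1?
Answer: -936*√210 ≈ -13564.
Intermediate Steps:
h(q) = q + q² (h(q) = q² + q = q + q²)
m(b, f) = -30 (m(b, f) = -5*6 = -30)
√(m(K(-3), -10) + h(15))*(-936) = √(-30 + 15*(1 + 15))*(-936) = √(-30 + 15*16)*(-936) = √(-30 + 240)*(-936) = √210*(-936) = -936*√210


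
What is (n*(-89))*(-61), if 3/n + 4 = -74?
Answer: -5429/26 ≈ -208.81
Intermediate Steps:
n = -1/26 (n = 3/(-4 - 74) = 3/(-78) = 3*(-1/78) = -1/26 ≈ -0.038462)
(n*(-89))*(-61) = -1/26*(-89)*(-61) = (89/26)*(-61) = -5429/26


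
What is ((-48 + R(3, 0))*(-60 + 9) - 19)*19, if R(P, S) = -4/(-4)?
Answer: 45182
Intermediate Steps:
R(P, S) = 1 (R(P, S) = -4*(-1/4) = 1)
((-48 + R(3, 0))*(-60 + 9) - 19)*19 = ((-48 + 1)*(-60 + 9) - 19)*19 = (-47*(-51) - 19)*19 = (2397 - 19)*19 = 2378*19 = 45182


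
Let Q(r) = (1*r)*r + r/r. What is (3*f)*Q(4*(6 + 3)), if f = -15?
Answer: -58365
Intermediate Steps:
Q(r) = 1 + r² (Q(r) = r*r + 1 = r² + 1 = 1 + r²)
(3*f)*Q(4*(6 + 3)) = (3*(-15))*(1 + (4*(6 + 3))²) = -45*(1 + (4*9)²) = -45*(1 + 36²) = -45*(1 + 1296) = -45*1297 = -58365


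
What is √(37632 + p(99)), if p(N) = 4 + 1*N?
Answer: √37735 ≈ 194.25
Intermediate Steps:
p(N) = 4 + N
√(37632 + p(99)) = √(37632 + (4 + 99)) = √(37632 + 103) = √37735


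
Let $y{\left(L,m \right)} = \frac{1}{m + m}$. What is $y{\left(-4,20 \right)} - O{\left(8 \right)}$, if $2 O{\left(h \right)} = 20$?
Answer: $- \frac{399}{40} \approx -9.975$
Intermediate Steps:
$O{\left(h \right)} = 10$ ($O{\left(h \right)} = \frac{1}{2} \cdot 20 = 10$)
$y{\left(L,m \right)} = \frac{1}{2 m}$
$y{\left(-4,20 \right)} - O{\left(8 \right)} = \frac{1}{2 \cdot 20} - 10 = \frac{1}{2} \cdot \frac{1}{20} - 10 = \frac{1}{40} - 10 = - \frac{399}{40}$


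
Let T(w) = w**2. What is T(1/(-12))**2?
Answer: 1/20736 ≈ 4.8225e-5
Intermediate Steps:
T(1/(-12))**2 = ((1/(-12))**2)**2 = ((-1/12)**2)**2 = (1/144)**2 = 1/20736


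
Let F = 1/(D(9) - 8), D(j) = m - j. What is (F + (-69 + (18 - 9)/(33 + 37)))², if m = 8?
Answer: 1888684681/396900 ≈ 4758.6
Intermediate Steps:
D(j) = 8 - j
F = -⅑ (F = 1/((8 - 1*9) - 8) = 1/((8 - 9) - 8) = 1/(-1 - 8) = 1/(-9) = -⅑ ≈ -0.11111)
(F + (-69 + (18 - 9)/(33 + 37)))² = (-⅑ + (-69 + (18 - 9)/(33 + 37)))² = (-⅑ + (-69 + 9/70))² = (-⅑ - 4821/70)² = (-43459/630)² = 1888684681/396900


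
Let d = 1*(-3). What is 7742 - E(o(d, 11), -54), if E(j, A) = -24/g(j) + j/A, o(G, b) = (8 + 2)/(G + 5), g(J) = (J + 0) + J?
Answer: 2091013/270 ≈ 7744.5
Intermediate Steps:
g(J) = 2*J (g(J) = J + J = 2*J)
d = -3
o(G, b) = 10/(5 + G)
E(j, A) = -12/j + j/A (E(j, A) = -24*1/(2*j) + j/A = -12/j + j/A)
7742 - E(o(d, 11), -54) = 7742 - (-12/(10/(5 - 3)) + (10/(5 - 3))/(-54)) = 7742 - (-12/(10/2) + (10/2)*(-1/54)) = 7742 - (-12/(10*(1/2)) + (10*(1/2))*(-1/54)) = 7742 - (-12/5 + 5*(-1/54)) = 7742 - (-12*1/5 - 5/54) = 7742 - (-12/5 - 5/54) = 7742 - 1*(-673/270) = 7742 + 673/270 = 2091013/270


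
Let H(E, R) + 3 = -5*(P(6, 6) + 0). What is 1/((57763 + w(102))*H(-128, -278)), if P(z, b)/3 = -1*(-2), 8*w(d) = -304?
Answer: -1/1904925 ≈ -5.2495e-7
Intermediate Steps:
w(d) = -38 (w(d) = (⅛)*(-304) = -38)
P(z, b) = 6 (P(z, b) = 3*(-1*(-2)) = 3*2 = 6)
H(E, R) = -33 (H(E, R) = -3 - 5*(6 + 0) = -3 - 5*6 = -3 - 30 = -33)
1/((57763 + w(102))*H(-128, -278)) = 1/((57763 - 38)*(-33)) = -1/33/57725 = (1/57725)*(-1/33) = -1/1904925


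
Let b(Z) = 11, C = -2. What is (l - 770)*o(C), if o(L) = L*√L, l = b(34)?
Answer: 1518*I*√2 ≈ 2146.8*I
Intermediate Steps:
l = 11
o(L) = L^(3/2)
(l - 770)*o(C) = (11 - 770)*(-2)^(3/2) = -(-1518)*I*√2 = 1518*I*√2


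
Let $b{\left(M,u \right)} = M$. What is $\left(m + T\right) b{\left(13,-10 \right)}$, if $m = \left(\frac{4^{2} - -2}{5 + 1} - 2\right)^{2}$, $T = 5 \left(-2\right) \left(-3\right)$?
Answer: $403$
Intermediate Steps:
$T = 30$ ($T = \left(-10\right) \left(-3\right) = 30$)
$m = 1$ ($m = \left(\frac{16 + \left(-1 + 3\right)}{6} - 2\right)^{2} = \left(\left(16 + 2\right) \frac{1}{6} - 2\right)^{2} = \left(18 \cdot \frac{1}{6} - 2\right)^{2} = \left(3 - 2\right)^{2} = 1^{2} = 1$)
$\left(m + T\right) b{\left(13,-10 \right)} = \left(1 + 30\right) 13 = 31 \cdot 13 = 403$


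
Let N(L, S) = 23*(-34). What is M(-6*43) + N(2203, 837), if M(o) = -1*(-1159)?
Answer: 377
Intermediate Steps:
N(L, S) = -782
M(o) = 1159
M(-6*43) + N(2203, 837) = 1159 - 782 = 377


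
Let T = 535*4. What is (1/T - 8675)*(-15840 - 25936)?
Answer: 193887627556/535 ≈ 3.6241e+8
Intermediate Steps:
T = 2140
(1/T - 8675)*(-15840 - 25936) = (1/2140 - 8675)*(-15840 - 25936) = (1/2140 - 8675)*(-41776) = -18564499/2140*(-41776) = 193887627556/535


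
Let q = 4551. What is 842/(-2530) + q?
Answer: 5756594/1265 ≈ 4550.7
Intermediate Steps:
842/(-2530) + q = 842/(-2530) + 4551 = 842*(-1/2530) + 4551 = -421/1265 + 4551 = 5756594/1265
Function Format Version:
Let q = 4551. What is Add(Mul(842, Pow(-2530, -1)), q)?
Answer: Rational(5756594, 1265) ≈ 4550.7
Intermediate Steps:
Add(Mul(842, Pow(-2530, -1)), q) = Add(Mul(842, Pow(-2530, -1)), 4551) = Add(Mul(842, Rational(-1, 2530)), 4551) = Add(Rational(-421, 1265), 4551) = Rational(5756594, 1265)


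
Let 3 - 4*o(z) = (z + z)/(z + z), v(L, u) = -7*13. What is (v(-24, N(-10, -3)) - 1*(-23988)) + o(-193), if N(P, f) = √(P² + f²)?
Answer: 47795/2 ≈ 23898.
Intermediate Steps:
v(L, u) = -91
o(z) = ½ (o(z) = ¾ - (z + z)/(4*(z + z)) = ¾ - 2*z/(4*(2*z)) = ¾ - 2*z*1/(2*z)/4 = ¾ - ¼*1 = ¾ - ¼ = ½)
(v(-24, N(-10, -3)) - 1*(-23988)) + o(-193) = (-91 - 1*(-23988)) + ½ = (-91 + 23988) + ½ = 23897 + ½ = 47795/2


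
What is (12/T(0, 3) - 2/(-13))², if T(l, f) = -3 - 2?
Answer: 21316/4225 ≈ 5.0452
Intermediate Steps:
T(l, f) = -5
(12/T(0, 3) - 2/(-13))² = (12/(-5) - 2/(-13))² = (12*(-⅕) - 2*(-1/13))² = (-12/5 + 2/13)² = (-146/65)² = 21316/4225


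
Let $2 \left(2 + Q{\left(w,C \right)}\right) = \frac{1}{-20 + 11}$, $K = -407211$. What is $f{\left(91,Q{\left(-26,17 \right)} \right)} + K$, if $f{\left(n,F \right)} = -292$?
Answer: $-407503$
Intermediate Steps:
$Q{\left(w,C \right)} = - \frac{37}{18}$ ($Q{\left(w,C \right)} = -2 + \frac{1}{2 \left(-20 + 11\right)} = -2 + \frac{1}{2 \left(-9\right)} = -2 + \frac{1}{2} \left(- \frac{1}{9}\right) = -2 - \frac{1}{18} = - \frac{37}{18}$)
$f{\left(91,Q{\left(-26,17 \right)} \right)} + K = -292 - 407211 = -407503$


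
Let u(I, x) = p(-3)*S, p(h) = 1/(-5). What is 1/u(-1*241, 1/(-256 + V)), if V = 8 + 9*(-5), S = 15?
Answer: -⅓ ≈ -0.33333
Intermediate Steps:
p(h) = -⅕
V = -37 (V = 8 - 45 = -37)
u(I, x) = -3 (u(I, x) = -⅕*15 = -3)
1/u(-1*241, 1/(-256 + V)) = 1/(-3) = -⅓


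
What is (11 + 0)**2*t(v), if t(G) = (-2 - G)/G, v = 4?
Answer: -363/2 ≈ -181.50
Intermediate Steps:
t(G) = (-2 - G)/G
(11 + 0)**2*t(v) = (11 + 0)**2*((-2 - 1*4)/4) = 11**2*((-2 - 4)/4) = 121*((1/4)*(-6)) = 121*(-3/2) = -363/2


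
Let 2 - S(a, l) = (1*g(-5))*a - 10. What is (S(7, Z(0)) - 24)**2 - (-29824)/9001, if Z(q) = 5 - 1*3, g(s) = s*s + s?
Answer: 207988928/9001 ≈ 23107.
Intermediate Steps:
g(s) = s + s**2 (g(s) = s**2 + s = s + s**2)
Z(q) = 2 (Z(q) = 5 - 3 = 2)
S(a, l) = 12 - 20*a (S(a, l) = 2 - ((1*(-5*(1 - 5)))*a - 10) = 2 - ((1*(-5*(-4)))*a - 10) = 2 - ((1*20)*a - 10) = 2 - (20*a - 10) = 2 - (-10 + 20*a) = 2 + (10 - 20*a) = 12 - 20*a)
(S(7, Z(0)) - 24)**2 - (-29824)/9001 = ((12 - 20*7) - 24)**2 - (-29824)/9001 = ((12 - 140) - 24)**2 - (-29824)/9001 = (-128 - 24)**2 - 1*(-29824/9001) = (-152)**2 + 29824/9001 = 23104 + 29824/9001 = 207988928/9001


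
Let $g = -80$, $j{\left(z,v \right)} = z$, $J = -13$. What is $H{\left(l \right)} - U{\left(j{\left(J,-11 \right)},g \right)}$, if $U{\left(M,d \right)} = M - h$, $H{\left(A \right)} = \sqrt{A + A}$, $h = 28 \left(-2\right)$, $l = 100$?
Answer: $-43 + 10 \sqrt{2} \approx -28.858$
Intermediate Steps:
$h = -56$
$H{\left(A \right)} = \sqrt{2} \sqrt{A}$ ($H{\left(A \right)} = \sqrt{2 A} = \sqrt{2} \sqrt{A}$)
$U{\left(M,d \right)} = 56 + M$ ($U{\left(M,d \right)} = M - -56 = M + 56 = 56 + M$)
$H{\left(l \right)} - U{\left(j{\left(J,-11 \right)},g \right)} = \sqrt{2} \sqrt{100} - \left(56 - 13\right) = \sqrt{2} \cdot 10 - 43 = 10 \sqrt{2} - 43 = -43 + 10 \sqrt{2}$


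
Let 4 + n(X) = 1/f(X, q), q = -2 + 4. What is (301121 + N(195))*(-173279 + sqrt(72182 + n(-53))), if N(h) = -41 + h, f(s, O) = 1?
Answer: -52204630725 + 301275*sqrt(72179) ≈ -5.2124e+10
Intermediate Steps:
q = 2
n(X) = -3 (n(X) = -4 + 1/1 = -4 + 1 = -3)
(301121 + N(195))*(-173279 + sqrt(72182 + n(-53))) = (301121 + (-41 + 195))*(-173279 + sqrt(72182 - 3)) = (301121 + 154)*(-173279 + sqrt(72179)) = 301275*(-173279 + sqrt(72179)) = -52204630725 + 301275*sqrt(72179)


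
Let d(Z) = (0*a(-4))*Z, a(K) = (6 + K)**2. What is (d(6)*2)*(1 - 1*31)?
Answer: 0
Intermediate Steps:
d(Z) = 0 (d(Z) = (0*(6 - 4)**2)*Z = (0*2**2)*Z = (0*4)*Z = 0*Z = 0)
(d(6)*2)*(1 - 1*31) = (0*2)*(1 - 1*31) = 0*(1 - 31) = 0*(-30) = 0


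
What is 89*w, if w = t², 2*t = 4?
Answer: 356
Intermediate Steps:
t = 2 (t = (½)*4 = 2)
w = 4 (w = 2² = 4)
89*w = 89*4 = 356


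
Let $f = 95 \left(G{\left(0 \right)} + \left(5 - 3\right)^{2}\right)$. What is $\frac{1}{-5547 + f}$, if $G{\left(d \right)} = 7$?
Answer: $- \frac{1}{4502} \approx -0.00022212$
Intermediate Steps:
$f = 1045$ ($f = 95 \left(7 + \left(5 - 3\right)^{2}\right) = 95 \left(7 + 2^{2}\right) = 95 \left(7 + 4\right) = 95 \cdot 11 = 1045$)
$\frac{1}{-5547 + f} = \frac{1}{-5547 + 1045} = \frac{1}{-4502} = - \frac{1}{4502}$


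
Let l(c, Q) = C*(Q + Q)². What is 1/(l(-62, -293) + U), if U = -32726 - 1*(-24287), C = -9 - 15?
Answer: -1/8249943 ≈ -1.2121e-7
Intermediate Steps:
C = -24
U = -8439 (U = -32726 + 24287 = -8439)
l(c, Q) = -96*Q² (l(c, Q) = -24*(Q + Q)² = -24*4*Q² = -96*Q²)
1/(l(-62, -293) + U) = 1/(-96*(-293)² - 8439) = 1/(-96*85849 - 8439) = 1/(-8241504 - 8439) = 1/(-8249943) = -1/8249943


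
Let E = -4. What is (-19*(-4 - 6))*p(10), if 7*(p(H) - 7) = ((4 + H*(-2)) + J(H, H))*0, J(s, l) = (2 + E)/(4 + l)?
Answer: 1330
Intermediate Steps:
J(s, l) = -2/(4 + l) (J(s, l) = (2 - 4)/(4 + l) = -2/(4 + l))
p(H) = 7 (p(H) = 7 + (((4 + H*(-2)) - 2/(4 + H))*0)/7 = 7 + (((4 - 2*H) - 2/(4 + H))*0)/7 = 7 + ((4 - 2*H - 2/(4 + H))*0)/7 = 7 + (⅐)*0 = 7 + 0 = 7)
(-19*(-4 - 6))*p(10) = -19*(-4 - 6)*7 = -19*(-10)*7 = 190*7 = 1330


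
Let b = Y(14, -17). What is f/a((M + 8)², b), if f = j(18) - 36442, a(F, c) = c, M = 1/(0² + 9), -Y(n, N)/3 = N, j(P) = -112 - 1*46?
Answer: -12200/17 ≈ -717.65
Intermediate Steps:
j(P) = -158 (j(P) = -112 - 46 = -158)
Y(n, N) = -3*N
M = ⅑ (M = 1/(0 + 9) = 1/9 = ⅑ ≈ 0.11111)
b = 51 (b = -3*(-17) = 51)
f = -36600 (f = -158 - 36442 = -36600)
f/a((M + 8)², b) = -36600/51 = -36600*1/51 = -12200/17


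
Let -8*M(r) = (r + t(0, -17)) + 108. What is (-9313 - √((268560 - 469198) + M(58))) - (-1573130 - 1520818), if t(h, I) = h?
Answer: 3084635 - I*√802635/2 ≈ 3.0846e+6 - 447.95*I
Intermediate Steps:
M(r) = -27/2 - r/8 (M(r) = -((r + 0) + 108)/8 = -(r + 108)/8 = -(108 + r)/8 = -27/2 - r/8)
(-9313 - √((268560 - 469198) + M(58))) - (-1573130 - 1520818) = (-9313 - √((268560 - 469198) + (-27/2 - ⅛*58))) - (-1573130 - 1520818) = (-9313 - √(-200638 + (-27/2 - 29/4))) - 1*(-3093948) = (-9313 - √(-200638 - 83/4)) + 3093948 = (-9313 - √(-802635/4)) + 3093948 = (-9313 - I*√802635/2) + 3093948 = 3084635 - I*√802635/2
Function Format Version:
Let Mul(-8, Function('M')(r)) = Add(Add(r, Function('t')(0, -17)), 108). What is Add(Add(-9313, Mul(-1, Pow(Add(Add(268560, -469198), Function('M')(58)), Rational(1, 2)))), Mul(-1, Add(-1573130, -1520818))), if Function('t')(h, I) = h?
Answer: Add(3084635, Mul(Rational(-1, 2), I, Pow(802635, Rational(1, 2)))) ≈ Add(3.0846e+6, Mul(-447.95, I))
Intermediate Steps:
Function('M')(r) = Add(Rational(-27, 2), Mul(Rational(-1, 8), r)) (Function('M')(r) = Mul(Rational(-1, 8), Add(Add(r, 0), 108)) = Mul(Rational(-1, 8), Add(r, 108)) = Mul(Rational(-1, 8), Add(108, r)) = Add(Rational(-27, 2), Mul(Rational(-1, 8), r)))
Add(Add(-9313, Mul(-1, Pow(Add(Add(268560, -469198), Function('M')(58)), Rational(1, 2)))), Mul(-1, Add(-1573130, -1520818))) = Add(Add(-9313, Mul(-1, Pow(Add(Add(268560, -469198), Add(Rational(-27, 2), Mul(Rational(-1, 8), 58))), Rational(1, 2)))), Mul(-1, Add(-1573130, -1520818))) = Add(Add(-9313, Mul(-1, Pow(Add(-200638, Add(Rational(-27, 2), Rational(-29, 4))), Rational(1, 2)))), Mul(-1, -3093948)) = Add(Add(-9313, Mul(-1, Pow(Add(-200638, Rational(-83, 4)), Rational(1, 2)))), 3093948) = Add(Add(-9313, Mul(-1, Pow(Rational(-802635, 4), Rational(1, 2)))), 3093948) = Add(Add(-9313, Mul(-1, Mul(Rational(1, 2), I, Pow(802635, Rational(1, 2))))), 3093948) = Add(Add(-9313, Mul(Rational(-1, 2), I, Pow(802635, Rational(1, 2)))), 3093948) = Add(3084635, Mul(Rational(-1, 2), I, Pow(802635, Rational(1, 2))))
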